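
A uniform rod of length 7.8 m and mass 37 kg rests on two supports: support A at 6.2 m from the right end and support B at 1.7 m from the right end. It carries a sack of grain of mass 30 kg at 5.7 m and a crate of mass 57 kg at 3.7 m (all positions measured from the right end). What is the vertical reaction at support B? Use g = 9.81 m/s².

R_B ≈ 529 N

Take moments about support A.
Beam weight: 37 × 9.81 = 363 N down at 3.9 m → arm 2.3 m, τ = 363 × 2.3 = 834.9 N·m clockwise.
Sack of grain: 30 × 9.81 = 294.3 N down at 5.7 m → arm 0.5 m, τ = 294.3 × 0.5 = 147.2 N·m clockwise.
Crate: 57 × 9.81 = 559.2 N down at 3.7 m → arm 2.5 m, τ = 559.2 × 2.5 = 1398 N·m clockwise.
Net load moment about support A = 2380 N·m clockwise.
Reaction R at support B is upward at 1.7 m, arm 4.5 m → moment R × 4.5 counterclockwise.
Setting net torque to zero: R × 4.5 = 2380 → R = 529 N.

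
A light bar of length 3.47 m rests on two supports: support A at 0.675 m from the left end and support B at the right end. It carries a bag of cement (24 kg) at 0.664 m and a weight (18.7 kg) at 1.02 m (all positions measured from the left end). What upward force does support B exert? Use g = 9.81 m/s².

R_B ≈ 21.7 N

About support A:
Bag of cement: 24 × 9.81 = 235.4 N down at 0.664 m → arm 0.011 m, τ = 235.4 × 0.011 = 2.589 N·m counterclockwise.
Weight: 18.7 × 9.81 = 183.4 N down at 1.02 m → arm 0.345 m, τ = 183.4 × 0.345 = 63.27 N·m clockwise.
Net load moment about support A = 60.68 N·m clockwise.
Reaction R at support B is upward at 3.47 m, arm 2.795 m → moment R × 2.795 counterclockwise.
Balancing moments: R × 2.795 = 60.68, giving R = 21.7 N.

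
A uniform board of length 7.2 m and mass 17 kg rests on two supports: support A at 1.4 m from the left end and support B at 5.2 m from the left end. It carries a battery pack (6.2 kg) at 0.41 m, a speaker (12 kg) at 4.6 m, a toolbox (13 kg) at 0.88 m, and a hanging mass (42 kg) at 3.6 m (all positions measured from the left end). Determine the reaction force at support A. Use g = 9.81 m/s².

Taking torques about support B:
Beam weight: 17 × 9.81 = 166.8 N down at 3.6 m → arm 1.6 m, τ = 166.8 × 1.6 = 266.9 N·m counterclockwise.
Battery pack: 6.2 × 9.81 = 60.82 N down at 0.41 m → arm 4.79 m, τ = 60.82 × 4.79 = 291.3 N·m counterclockwise.
Speaker: 12 × 9.81 = 117.7 N down at 4.6 m → arm 0.6 m, τ = 117.7 × 0.6 = 70.62 N·m counterclockwise.
Toolbox: 13 × 9.81 = 127.5 N down at 0.88 m → arm 4.32 m, τ = 127.5 × 4.32 = 550.8 N·m counterclockwise.
Hanging mass: 42 × 9.81 = 412 N down at 3.6 m → arm 1.6 m, τ = 412 × 1.6 = 659.2 N·m counterclockwise.
Net load moment about support B = 1839 N·m counterclockwise.
Reaction R at support A is upward at 1.4 m, arm 3.8 m → moment R × 3.8 clockwise.
Setting net torque to zero: R × 3.8 = 1839 → R = 484 N.

R_A ≈ 484 N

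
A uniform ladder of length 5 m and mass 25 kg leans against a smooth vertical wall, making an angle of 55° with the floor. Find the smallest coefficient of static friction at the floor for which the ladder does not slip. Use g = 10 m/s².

Choose the foot of the ladder as the axis so the floor normal and friction both act there and drop out.
Ladder weight 25×10 = 250 N acts at 2.5 m along the ladder; its horizontal arm is 2.5·cos55° = 1.434 m → τ = 358.5 N·m clockwise.
Wall normal N acts horizontally at the top; its moment arm is the height L sinθ = 5·sin55° = 4.096 m, counterclockwise.
For rotational equilibrium, N × 4.096 = 358.5, so N = 87.52 N.
ΣFx = 0 ⇒ f = N_wall = 87.52 N. ΣFy = 0 ⇒ N_floor = 250 N.
μ_min = f / N_floor = 87.52 / 250 = 0.35.

μ_min ≈ 0.35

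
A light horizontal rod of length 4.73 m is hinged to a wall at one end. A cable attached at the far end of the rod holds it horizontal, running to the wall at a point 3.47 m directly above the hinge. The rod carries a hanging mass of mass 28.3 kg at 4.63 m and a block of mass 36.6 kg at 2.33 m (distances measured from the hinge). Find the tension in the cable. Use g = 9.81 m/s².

T ≈ 758 N

Choose the hinge as the axis so the unknown hinge reaction has zero arm there.
Hanging mass: 28.3 × 9.81 = 277.6 N down at 4.63 m → arm 4.63 m, τ = 277.6 × 4.63 = 1285 N·m clockwise.
Block: 36.6 × 9.81 = 359 N down at 2.33 m → arm 2.33 m, τ = 359 × 2.33 = 836.5 N·m clockwise.
Total clockwise load moment = 2122 N·m.
The cable tension T acts at 4.73 m; only its component perpendicular to the rod, T sinθ, produces torque. sinθ = h/√(h²+d²) = 3.47/√(3.47²+4.73²) = 0.5915.
For rotational equilibrium, T × 4.73 × 0.5915 = 2122, so T = 2122 / 2.798 = 758 N.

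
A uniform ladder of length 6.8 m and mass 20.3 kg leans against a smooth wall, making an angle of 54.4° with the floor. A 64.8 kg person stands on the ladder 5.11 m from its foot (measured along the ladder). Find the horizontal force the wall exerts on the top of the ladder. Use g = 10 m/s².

N_wall ≈ 421 N

Sum moments about the foot of the ladder (the floor normal and friction both act there and drop out).
Ladder weight 20.3×10 = 203 N acts at 3.4 m along the ladder; its horizontal arm is 3.4·cos54.4° = 1.979 m → τ = 401.7 N·m clockwise.
Person: 64.8×10 = 648 N at 5.11 m → arm 2.975 m → τ = 1928 N·m clockwise.
Wall normal N acts horizontally at the top; its moment arm is the height L sinθ = 6.8·sin54.4° = 5.529 m, counterclockwise.
Balancing moments: N × 5.529 = 2330, giving N = 421 N.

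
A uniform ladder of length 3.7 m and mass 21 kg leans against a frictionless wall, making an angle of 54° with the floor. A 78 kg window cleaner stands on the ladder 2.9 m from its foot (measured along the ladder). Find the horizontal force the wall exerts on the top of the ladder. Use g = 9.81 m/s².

N_wall ≈ 511 N

Taking torques about the foot of the ladder:
Ladder weight 21×9.81 = 206 N acts at 1.85 m along the ladder; its horizontal arm is 1.85·cos54° = 1.087 m → τ = 223.9 N·m clockwise.
Window cleaner: 78×9.81 = 765.2 N at 2.9 m → arm 1.705 m → τ = 1305 N·m clockwise.
Wall normal N acts horizontally at the top; its moment arm is the height L sinθ = 3.7·sin54° = 2.993 m, counterclockwise.
Balancing moments: N × 2.993 = 1529, giving N = 511 N.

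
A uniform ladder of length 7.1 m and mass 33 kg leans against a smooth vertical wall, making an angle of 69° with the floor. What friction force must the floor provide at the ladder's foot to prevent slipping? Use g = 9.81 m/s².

Choose the foot of the ladder as the axis so the floor normal and friction both act there and drop out.
Ladder weight 33×9.81 = 323.7 N acts at 3.55 m along the ladder; its horizontal arm is 3.55·cos69° = 1.272 m → τ = 411.7 N·m clockwise.
Wall normal N acts horizontally at the top; its moment arm is the height L sinθ = 7.1·sin69° = 6.628 m, counterclockwise.
For rotational equilibrium, N × 6.628 = 411.7, so N = 62.1 N.
ΣFx = 0: friction at the foot balances the wall's push, so f = N_wall = 62.1 N.

f ≈ 62.1 N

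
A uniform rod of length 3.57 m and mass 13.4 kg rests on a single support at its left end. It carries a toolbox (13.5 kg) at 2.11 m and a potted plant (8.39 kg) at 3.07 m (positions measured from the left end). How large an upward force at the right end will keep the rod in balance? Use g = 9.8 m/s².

Take moments about the left end.
Beam weight: 13.4 × 9.8 = 131.3 N down at 1.785 m → arm 1.785 m, τ = 131.3 × 1.785 = 234.4 N·m clockwise.
Toolbox: 13.5 × 9.8 = 132.3 N down at 2.11 m → arm 2.11 m, τ = 132.3 × 2.11 = 279.2 N·m clockwise.
Potted plant: 8.39 × 9.8 = 82.22 N down at 3.07 m → arm 3.07 m, τ = 82.22 × 3.07 = 252.4 N·m clockwise.
Net moment of the loads = 766 N·m clockwise.
The upward force F acts at the right end, arm 3.57 m, giving F × 3.57 counterclockwise.
Balancing moments: F × 3.57 = 766, giving F = 766 / 3.57 = 215 N.

F ≈ 215 N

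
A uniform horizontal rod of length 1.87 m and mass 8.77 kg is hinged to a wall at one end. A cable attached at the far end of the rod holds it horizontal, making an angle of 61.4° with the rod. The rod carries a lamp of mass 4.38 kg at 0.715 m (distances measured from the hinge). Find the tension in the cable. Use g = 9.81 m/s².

Sum moments about the hinge (the unknown hinge reaction has zero arm there).
Beam weight: 8.77 × 9.81 = 86.03 N down at 0.935 m → arm 0.935 m, τ = 86.03 × 0.935 = 80.44 N·m clockwise.
Lamp: 4.38 × 9.81 = 42.97 N down at 0.715 m → arm 0.715 m, τ = 42.97 × 0.715 = 30.72 N·m clockwise.
Total clockwise load moment = 111.2 N·m.
The cable tension T acts at 1.87 m; only its component perpendicular to the rod, T sinθ, produces torque. sin 61.4° = 0.878.
For rotational equilibrium, T × 1.87 × 0.878 = 111.2, so T = 111.2 / 1.642 = 67.7 N.

T ≈ 67.7 N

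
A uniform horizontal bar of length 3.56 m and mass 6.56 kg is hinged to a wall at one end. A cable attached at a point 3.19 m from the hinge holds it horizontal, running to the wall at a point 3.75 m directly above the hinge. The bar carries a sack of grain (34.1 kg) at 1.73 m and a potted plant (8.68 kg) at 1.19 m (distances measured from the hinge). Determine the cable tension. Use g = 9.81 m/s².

T ≈ 327 N

Choose the hinge as the axis so the unknown hinge reaction has zero arm there.
Beam weight: 6.56 × 9.81 = 64.35 N down at 1.78 m → arm 1.78 m, τ = 64.35 × 1.78 = 114.5 N·m clockwise.
Sack of grain: 34.1 × 9.81 = 334.5 N down at 1.73 m → arm 1.73 m, τ = 334.5 × 1.73 = 578.7 N·m clockwise.
Potted plant: 8.68 × 9.81 = 85.15 N down at 1.19 m → arm 1.19 m, τ = 85.15 × 1.19 = 101.3 N·m clockwise.
Total clockwise load moment = 794.5 N·m.
The cable tension T acts at 3.19 m; only its component perpendicular to the bar, T sinθ, produces torque. sinθ = h/√(h²+d²) = 3.75/√(3.75²+3.19²) = 0.7617.
Setting net torque to zero: T × 3.19 × 0.7617 = 794.5 → T = 794.5 / 2.43 = 327 N.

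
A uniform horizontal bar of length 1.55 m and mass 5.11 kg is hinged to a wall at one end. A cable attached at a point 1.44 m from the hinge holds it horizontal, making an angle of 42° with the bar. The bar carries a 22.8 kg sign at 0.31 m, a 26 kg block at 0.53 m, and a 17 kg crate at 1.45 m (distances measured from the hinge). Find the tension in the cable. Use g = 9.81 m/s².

T ≈ 504 N

Sum moments about the hinge (the unknown hinge reaction has zero arm there).
Beam weight: 5.11 × 9.81 = 50.13 N down at 0.775 m → arm 0.775 m, τ = 50.13 × 0.775 = 38.85 N·m clockwise.
Sign: 22.8 × 9.81 = 223.7 N down at 0.31 m → arm 0.31 m, τ = 223.7 × 0.31 = 69.35 N·m clockwise.
Block: 26 × 9.81 = 255.1 N down at 0.53 m → arm 0.53 m, τ = 255.1 × 0.53 = 135.2 N·m clockwise.
Crate: 17 × 9.81 = 166.8 N down at 1.45 m → arm 1.45 m, τ = 166.8 × 1.45 = 241.9 N·m clockwise.
Total clockwise load moment = 485.3 N·m.
The cable tension T acts at 1.44 m; only its component perpendicular to the bar, T sinθ, produces torque. sin 42° = 0.6691.
Στ = 0 ⇒ T × 1.44 × 0.6691 = 485.3 ⇒ T = 485.3 / 0.9635 = 504 N.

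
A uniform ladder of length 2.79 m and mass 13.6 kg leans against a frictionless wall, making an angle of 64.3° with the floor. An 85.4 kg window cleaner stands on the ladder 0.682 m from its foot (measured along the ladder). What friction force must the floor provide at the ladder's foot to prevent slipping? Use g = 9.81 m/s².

f ≈ 131 N

Sum moments about the foot of the ladder (the floor normal and friction both act there and drop out).
Ladder weight 13.6×9.81 = 133.4 N acts at 1.395 m along the ladder; its horizontal arm is 1.395·cos64.3° = 0.605 m → τ = 80.71 N·m clockwise.
Window cleaner: 85.4×9.81 = 837.8 N at 0.682 m → arm 0.2958 m → τ = 247.8 N·m clockwise.
Wall normal N acts horizontally at the top; its moment arm is the height L sinθ = 2.79·sin64.3° = 2.514 m, counterclockwise.
Στ = 0 ⇒ N × 2.514 = 328.5 ⇒ N = 131 N.
ΣFx = 0: friction at the foot balances the wall's push, so f = N_wall = 131 N.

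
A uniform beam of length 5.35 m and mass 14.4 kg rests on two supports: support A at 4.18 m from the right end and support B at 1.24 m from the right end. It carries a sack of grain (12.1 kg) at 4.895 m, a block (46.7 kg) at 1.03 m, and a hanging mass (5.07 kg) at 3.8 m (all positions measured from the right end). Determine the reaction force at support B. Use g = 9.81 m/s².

R_B ≈ 541 N

Sum moments about support A (its reaction then has zero moment arm).
Beam weight: 14.4 × 9.81 = 141.3 N down at 2.675 m → arm 1.505 m, τ = 141.3 × 1.505 = 212.7 N·m clockwise.
Sack of grain: 12.1 × 9.81 = 118.7 N down at 4.895 m → arm 0.715 m, τ = 118.7 × 0.715 = 84.87 N·m counterclockwise.
Block: 46.7 × 9.81 = 458.1 N down at 1.03 m → arm 3.15 m, τ = 458.1 × 3.15 = 1443 N·m clockwise.
Hanging mass: 5.07 × 9.81 = 49.74 N down at 3.8 m → arm 0.38 m, τ = 49.74 × 0.38 = 18.9 N·m clockwise.
Net load moment about support A = 1590 N·m clockwise.
Reaction R at support B is upward at 1.24 m, arm 2.94 m → moment R × 2.94 counterclockwise.
Στ = 0 ⇒ R × 2.94 = 1590 ⇒ R = 541 N.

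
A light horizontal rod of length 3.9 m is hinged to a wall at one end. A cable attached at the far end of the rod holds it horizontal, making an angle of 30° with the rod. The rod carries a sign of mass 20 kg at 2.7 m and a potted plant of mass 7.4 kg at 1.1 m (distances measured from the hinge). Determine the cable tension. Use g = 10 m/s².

T ≈ 319 N

About the hinge:
Sign: 20 × 10 = 200 N down at 2.7 m → arm 2.7 m, τ = 200 × 2.7 = 540 N·m clockwise.
Potted plant: 7.4 × 10 = 74 N down at 1.1 m → arm 1.1 m, τ = 74 × 1.1 = 81.4 N·m clockwise.
Total clockwise load moment = 621.4 N·m.
The cable tension T acts at 3.9 m; only its component perpendicular to the rod, T sinθ, produces torque. sin 30° = 0.5.
Balancing moments: T × 3.9 × 0.5 = 621.4, giving T = 621.4 / 1.95 = 319 N.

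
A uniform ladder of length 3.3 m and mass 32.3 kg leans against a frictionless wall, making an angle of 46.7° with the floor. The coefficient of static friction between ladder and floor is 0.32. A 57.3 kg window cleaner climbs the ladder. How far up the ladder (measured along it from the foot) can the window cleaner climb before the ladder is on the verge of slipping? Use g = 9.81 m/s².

d ≈ 0.822 m

About the foot of the ladder:
Ladder weight 32.3×9.81 = 316.9 N acts at 1.65 m along the ladder; its horizontal arm is 1.65·cos46.7° = 1.132 m → τ = 358.7 N·m clockwise.
Window cleaner weight 57.3×9.81 = 562.1 N at distance d → arm d·cos46.7° → τ = 562.1·d·0.6858 clockwise.
Wall normal N at the top has arm L sinθ = 2.402 m counterclockwise, so Στ = 0 gives N·2.402 = 358.7 + 385.5·d.
ΣFy = 0 ⇒ N_floor = 879 N, so the maximum friction is μ_s·N_floor = 0.32×879 = 281.3 N. ΣFx = 0 ⇒ N_wall = f, so at the slipping point N = 281.3 N.
Substituting: 281.3×2.402 = 358.7 + 385.5·d ⇒ d = (675.7 − 358.7) / 385.5 = 0.822 m.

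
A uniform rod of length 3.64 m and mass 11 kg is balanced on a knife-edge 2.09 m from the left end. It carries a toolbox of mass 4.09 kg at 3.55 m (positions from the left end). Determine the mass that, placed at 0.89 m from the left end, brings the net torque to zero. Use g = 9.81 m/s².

m ≈ 2.5 kg

About the knife-edge (at 2.09 m from the left end):
Beam weight: 11 × 9.81 = 107.9 N down at 1.82 m → arm 0.27 m, τ = 107.9 × 0.27 = 29.13 N·m counterclockwise.
Toolbox: 4.09 × 9.81 = 40.12 N down at 3.55 m → arm 1.46 m, τ = 40.12 × 1.46 = 58.58 N·m clockwise.
Net moment of known loads = 29.45 N·m clockwise.
An unknown mass m at 0.89 m has arm 1.2 m; its moment is m·g·1.2 counterclockwise.
Setting net torque to zero: m × 9.81 × 1.2 = 29.45 → m = 29.45 / (9.81 × 1.2) = 2.5 kg.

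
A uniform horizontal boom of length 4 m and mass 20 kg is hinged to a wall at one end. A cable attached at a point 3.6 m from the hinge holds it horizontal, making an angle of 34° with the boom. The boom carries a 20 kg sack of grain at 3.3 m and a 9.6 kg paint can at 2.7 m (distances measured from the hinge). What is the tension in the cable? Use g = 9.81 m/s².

T ≈ 643 N

Taking torques about the hinge:
Beam weight: 20 × 9.81 = 196.2 N down at 2 m → arm 2 m, τ = 196.2 × 2 = 392.4 N·m clockwise.
Sack of grain: 20 × 9.81 = 196.2 N down at 3.3 m → arm 3.3 m, τ = 196.2 × 3.3 = 647.5 N·m clockwise.
Paint can: 9.6 × 9.81 = 94.18 N down at 2.7 m → arm 2.7 m, τ = 94.18 × 2.7 = 254.3 N·m clockwise.
Total clockwise load moment = 1294 N·m.
The cable tension T acts at 3.6 m; only its component perpendicular to the boom, T sinθ, produces torque. sin 34° = 0.5592.
Setting net torque to zero: T × 3.6 × 0.5592 = 1294 → T = 1294 / 2.013 = 643 N.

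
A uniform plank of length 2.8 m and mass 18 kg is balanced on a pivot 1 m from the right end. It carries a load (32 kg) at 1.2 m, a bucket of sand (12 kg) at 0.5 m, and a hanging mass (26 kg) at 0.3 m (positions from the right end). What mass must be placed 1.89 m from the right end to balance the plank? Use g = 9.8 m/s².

m ≈ 11.9 kg

Take moments about the pivot (at 1 m from the right end).
Beam weight: 18 × 9.8 = 176.4 N down at 1.4 m → arm 0.4 m, τ = 176.4 × 0.4 = 70.56 N·m counterclockwise.
Load: 32 × 9.8 = 313.6 N down at 1.2 m → arm 0.2 m, τ = 313.6 × 0.2 = 62.72 N·m counterclockwise.
Bucket of sand: 12 × 9.8 = 117.6 N down at 0.5 m → arm 0.5 m, τ = 117.6 × 0.5 = 58.8 N·m clockwise.
Hanging mass: 26 × 9.8 = 254.8 N down at 0.3 m → arm 0.7 m, τ = 254.8 × 0.7 = 178.4 N·m clockwise.
Net moment of known loads = 103.9 N·m clockwise.
An unknown mass m at 1.89 m has arm 0.89 m; its moment is m·g·0.89 counterclockwise.
Balancing moments: m × 9.8 × 0.89 = 103.9, giving m = 103.9 / (9.8 × 0.89) = 11.9 kg.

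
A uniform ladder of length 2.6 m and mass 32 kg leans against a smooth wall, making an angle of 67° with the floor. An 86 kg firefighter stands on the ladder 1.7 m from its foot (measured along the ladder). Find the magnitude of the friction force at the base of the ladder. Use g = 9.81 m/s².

f ≈ 301 N

Sum moments about the foot of the ladder (the floor normal and friction both act there and drop out).
Ladder weight 32×9.81 = 313.9 N acts at 1.3 m along the ladder; its horizontal arm is 1.3·cos67° = 0.508 m → τ = 159.5 N·m clockwise.
Firefighter: 86×9.81 = 843.7 N at 1.7 m → arm 0.6642 m → τ = 560.4 N·m clockwise.
Wall normal N acts horizontally at the top; its moment arm is the height L sinθ = 2.6·sin67° = 2.393 m, counterclockwise.
Στ = 0 ⇒ N × 2.393 = 719.9 ⇒ N = 301 N.
ΣFx = 0: friction at the foot balances the wall's push, so f = N_wall = 301 N.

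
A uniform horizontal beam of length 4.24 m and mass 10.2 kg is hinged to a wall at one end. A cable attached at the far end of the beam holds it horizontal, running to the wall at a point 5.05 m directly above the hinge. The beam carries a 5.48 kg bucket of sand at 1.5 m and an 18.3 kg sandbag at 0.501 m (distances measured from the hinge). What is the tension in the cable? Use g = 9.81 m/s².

T ≈ 118 N

About the hinge:
Beam weight: 10.2 × 9.81 = 100.1 N down at 2.12 m → arm 2.12 m, τ = 100.1 × 2.12 = 212.2 N·m clockwise.
Bucket of sand: 5.48 × 9.81 = 53.76 N down at 1.5 m → arm 1.5 m, τ = 53.76 × 1.5 = 80.64 N·m clockwise.
Sandbag: 18.3 × 9.81 = 179.5 N down at 0.501 m → arm 0.501 m, τ = 179.5 × 0.501 = 89.93 N·m clockwise.
Total clockwise load moment = 382.8 N·m.
The cable tension T acts at 4.24 m; only its component perpendicular to the beam, T sinθ, produces torque. sinθ = h/√(h²+d²) = 5.05/√(5.05²+4.24²) = 0.7659.
Balancing moments: T × 4.24 × 0.7659 = 382.8, giving T = 382.8 / 3.247 = 118 N.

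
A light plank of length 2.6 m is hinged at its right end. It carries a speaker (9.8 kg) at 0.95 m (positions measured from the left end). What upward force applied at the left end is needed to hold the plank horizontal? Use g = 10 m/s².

About the right end:
Speaker: 9.8 × 10 = 98 N down at 0.95 m → arm 1.65 m, τ = 98 × 1.65 = 161.7 N·m counterclockwise.
Net moment of the loads = 161.7 N·m counterclockwise.
The upward force F acts at the left end, arm 2.6 m, giving F × 2.6 clockwise.
Balancing moments: F × 2.6 = 161.7, giving F = 161.7 / 2.6 = 62.2 N.

F ≈ 62.2 N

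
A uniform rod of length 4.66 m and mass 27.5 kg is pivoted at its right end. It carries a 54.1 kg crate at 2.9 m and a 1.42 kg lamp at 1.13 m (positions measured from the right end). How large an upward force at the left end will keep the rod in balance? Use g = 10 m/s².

Take moments about the right end.
Beam weight: 27.5 × 10 = 275 N down at 2.33 m → arm 2.33 m, τ = 275 × 2.33 = 640.8 N·m counterclockwise.
Crate: 54.1 × 10 = 541 N down at 2.9 m → arm 2.9 m, τ = 541 × 2.9 = 1569 N·m counterclockwise.
Lamp: 1.42 × 10 = 14.2 N down at 1.13 m → arm 1.13 m, τ = 14.2 × 1.13 = 16.05 N·m counterclockwise.
Net moment of the loads = 2226 N·m counterclockwise.
The upward force F acts at the left end, arm 4.66 m, giving F × 4.66 clockwise.
For rotational equilibrium, F × 4.66 = 2226, so F = 2226 / 4.66 = 478 N.

F ≈ 478 N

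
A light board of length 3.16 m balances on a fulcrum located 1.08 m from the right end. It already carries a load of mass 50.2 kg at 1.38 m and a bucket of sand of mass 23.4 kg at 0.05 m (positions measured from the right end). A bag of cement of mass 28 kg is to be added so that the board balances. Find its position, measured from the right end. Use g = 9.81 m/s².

x ≈ 1.4 m from the right end

Choose the fulcrum (at 1.08 m from the right end) as the axis so the support reaction has zero arm there.
Load: 50.2 × 9.81 = 492.5 N down at 1.38 m → arm 0.3 m, τ = 492.5 × 0.3 = 147.8 N·m counterclockwise.
Bucket of sand: 23.4 × 9.81 = 229.6 N down at 0.05 m → arm 1.03 m, τ = 229.6 × 1.03 = 236.5 N·m clockwise.
Net moment of existing loads = 88.7 N·m clockwise.
The bag of cement weighs 28 × 9.81 = 274.7 N and must supply an equal counterclockwise moment, so its lever arm about the fulcrum is 88.7 / 274.7 = 0.323 m.
That puts it at 1.08 + 0.323 = 1.4 m from the right end.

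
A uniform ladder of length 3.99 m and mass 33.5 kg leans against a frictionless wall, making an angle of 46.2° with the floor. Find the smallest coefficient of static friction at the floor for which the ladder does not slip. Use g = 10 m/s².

Taking torques about the foot of the ladder:
Ladder weight 33.5×10 = 335 N acts at 1.995 m along the ladder; its horizontal arm is 1.995·cos46.2° = 1.381 m → τ = 462.6 N·m clockwise.
Wall normal N acts horizontally at the top; its moment arm is the height L sinθ = 3.99·sin46.2° = 2.88 m, counterclockwise.
Setting net torque to zero: N × 2.88 = 462.6 → N = 160.6 N.
ΣFx = 0 ⇒ f = N_wall = 160.6 N. ΣFy = 0 ⇒ N_floor = 335 N.
μ_min = f / N_floor = 160.6 / 335 = 0.479.

μ_min ≈ 0.479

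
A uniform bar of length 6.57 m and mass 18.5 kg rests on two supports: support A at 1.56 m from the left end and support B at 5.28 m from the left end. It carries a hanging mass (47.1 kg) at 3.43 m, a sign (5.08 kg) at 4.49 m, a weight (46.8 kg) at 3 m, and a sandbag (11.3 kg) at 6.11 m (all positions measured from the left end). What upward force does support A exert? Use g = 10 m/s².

Choose support B as the axis so its reaction then has zero moment arm.
Beam weight: 18.5 × 10 = 185 N down at 3.285 m → arm 1.995 m, τ = 185 × 1.995 = 369.1 N·m counterclockwise.
Hanging mass: 47.1 × 10 = 471 N down at 3.43 m → arm 1.85 m, τ = 471 × 1.85 = 871.4 N·m counterclockwise.
Sign: 5.08 × 10 = 50.8 N down at 4.49 m → arm 0.79 m, τ = 50.8 × 0.79 = 40.13 N·m counterclockwise.
Weight: 46.8 × 10 = 468 N down at 3 m → arm 2.28 m, τ = 468 × 2.28 = 1067 N·m counterclockwise.
Sandbag: 11.3 × 10 = 113 N down at 6.11 m → arm 0.83 m, τ = 113 × 0.83 = 93.79 N·m clockwise.
Net load moment about support B = 2254 N·m counterclockwise.
Reaction R at support A is upward at 1.56 m, arm 3.72 m → moment R × 3.72 clockwise.
Setting net torque to zero: R × 3.72 = 2254 → R = 606 N.

R_A ≈ 606 N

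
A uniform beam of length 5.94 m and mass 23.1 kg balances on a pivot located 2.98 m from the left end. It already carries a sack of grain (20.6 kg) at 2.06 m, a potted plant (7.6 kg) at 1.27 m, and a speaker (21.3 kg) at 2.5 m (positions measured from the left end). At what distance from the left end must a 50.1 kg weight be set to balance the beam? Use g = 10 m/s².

Taking torques about the pivot (at 2.98 m from the left end):
Beam weight: 23.1 × 10 = 231 N down at 2.97 m → arm 0.01 m, τ = 231 × 0.01 = 2.31 N·m counterclockwise.
Sack of grain: 20.6 × 10 = 206 N down at 2.06 m → arm 0.92 m, τ = 206 × 0.92 = 189.5 N·m counterclockwise.
Potted plant: 7.6 × 10 = 76 N down at 1.27 m → arm 1.71 m, τ = 76 × 1.71 = 130 N·m counterclockwise.
Speaker: 21.3 × 10 = 213 N down at 2.5 m → arm 0.48 m, τ = 213 × 0.48 = 102.2 N·m counterclockwise.
Net moment of existing loads = 424 N·m counterclockwise.
The weight weighs 50.1 × 10 = 501 N and must supply an equal clockwise moment, so its lever arm about the pivot is 424 / 501 = 0.846 m.
That puts it at 2.98 + 0.846 = 3.83 m from the left end.

x ≈ 3.83 m from the left end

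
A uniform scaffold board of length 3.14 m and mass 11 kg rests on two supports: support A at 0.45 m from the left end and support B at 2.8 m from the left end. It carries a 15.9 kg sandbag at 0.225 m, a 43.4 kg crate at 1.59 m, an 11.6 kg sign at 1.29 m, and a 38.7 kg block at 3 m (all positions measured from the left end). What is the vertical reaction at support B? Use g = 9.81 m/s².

R_B ≈ 696 N

Choose support A as the axis so its reaction then has zero moment arm.
Beam weight: 11 × 9.81 = 107.9 N down at 1.57 m → arm 1.12 m, τ = 107.9 × 1.12 = 120.8 N·m clockwise.
Sandbag: 15.9 × 9.81 = 156 N down at 0.225 m → arm 0.225 m, τ = 156 × 0.225 = 35.1 N·m counterclockwise.
Crate: 43.4 × 9.81 = 425.8 N down at 1.59 m → arm 1.14 m, τ = 425.8 × 1.14 = 485.4 N·m clockwise.
Sign: 11.6 × 9.81 = 113.8 N down at 1.29 m → arm 0.84 m, τ = 113.8 × 0.84 = 95.59 N·m clockwise.
Block: 38.7 × 9.81 = 379.6 N down at 3 m → arm 2.55 m, τ = 379.6 × 2.55 = 968 N·m clockwise.
Net load moment about support A = 1635 N·m clockwise.
Reaction R at support B is upward at 2.8 m, arm 2.35 m → moment R × 2.35 counterclockwise.
Setting net torque to zero: R × 2.35 = 1635 → R = 696 N.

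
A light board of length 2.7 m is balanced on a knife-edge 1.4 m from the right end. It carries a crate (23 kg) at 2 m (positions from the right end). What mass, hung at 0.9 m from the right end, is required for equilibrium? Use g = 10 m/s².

m ≈ 27.6 kg

Choose the knife-edge (at 1.4 m from the right end) as the axis so the support reaction has zero arm there.
Crate: 23 × 10 = 230 N down at 2 m → arm 0.6 m, τ = 230 × 0.6 = 138 N·m counterclockwise.
Net moment of known loads = 138 N·m counterclockwise.
An unknown mass m at 0.9 m has arm 0.5 m; its moment is m·g·0.5 clockwise.
Balancing moments: m × 10 × 0.5 = 138, giving m = 138 / (10 × 0.5) = 27.6 kg.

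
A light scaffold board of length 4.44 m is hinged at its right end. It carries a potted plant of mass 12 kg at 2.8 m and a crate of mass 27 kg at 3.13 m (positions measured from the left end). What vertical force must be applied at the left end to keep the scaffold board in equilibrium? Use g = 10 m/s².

F ≈ 124 N

About the right end:
Potted plant: 12 × 10 = 120 N down at 2.8 m → arm 1.64 m, τ = 120 × 1.64 = 196.8 N·m counterclockwise.
Crate: 27 × 10 = 270 N down at 3.13 m → arm 1.31 m, τ = 270 × 1.31 = 353.7 N·m counterclockwise.
Net moment of the loads = 550.5 N·m counterclockwise.
The upward force F acts at the left end, arm 4.44 m, giving F × 4.44 clockwise.
For rotational equilibrium, F × 4.44 = 550.5, so F = 550.5 / 4.44 = 124 N.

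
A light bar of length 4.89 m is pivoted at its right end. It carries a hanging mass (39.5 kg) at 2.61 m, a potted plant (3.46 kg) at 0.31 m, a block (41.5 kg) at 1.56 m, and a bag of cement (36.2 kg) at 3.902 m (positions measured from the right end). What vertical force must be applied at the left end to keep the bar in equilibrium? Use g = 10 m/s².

Take moments about the right end.
Hanging mass: 39.5 × 10 = 395 N down at 2.61 m → arm 2.61 m, τ = 395 × 2.61 = 1031 N·m counterclockwise.
Potted plant: 3.46 × 10 = 34.6 N down at 0.31 m → arm 0.31 m, τ = 34.6 × 0.31 = 10.73 N·m counterclockwise.
Block: 41.5 × 10 = 415 N down at 1.56 m → arm 1.56 m, τ = 415 × 1.56 = 647.4 N·m counterclockwise.
Bag of cement: 36.2 × 10 = 362 N down at 3.902 m → arm 3.902 m, τ = 362 × 3.902 = 1413 N·m counterclockwise.
Net moment of the loads = 3102 N·m counterclockwise.
The upward force F acts at the left end, arm 4.89 m, giving F × 4.89 clockwise.
For rotational equilibrium, F × 4.89 = 3102, so F = 3102 / 4.89 = 634 N.

F ≈ 634 N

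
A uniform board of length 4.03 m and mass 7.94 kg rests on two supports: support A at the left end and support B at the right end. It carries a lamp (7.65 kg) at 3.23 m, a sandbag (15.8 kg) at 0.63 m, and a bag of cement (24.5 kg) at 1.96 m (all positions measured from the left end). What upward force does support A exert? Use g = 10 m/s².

R_A ≈ 314 N

Choose support B as the axis so its reaction then has zero moment arm.
Beam weight: 7.94 × 10 = 79.4 N down at 2.015 m → arm 2.015 m, τ = 79.4 × 2.015 = 160 N·m counterclockwise.
Lamp: 7.65 × 10 = 76.5 N down at 3.23 m → arm 0.8 m, τ = 76.5 × 0.8 = 61.2 N·m counterclockwise.
Sandbag: 15.8 × 10 = 158 N down at 0.63 m → arm 3.4 m, τ = 158 × 3.4 = 537.2 N·m counterclockwise.
Bag of cement: 24.5 × 10 = 245 N down at 1.96 m → arm 2.07 m, τ = 245 × 2.07 = 507.1 N·m counterclockwise.
Net load moment about support B = 1266 N·m counterclockwise.
Reaction R at support A is upward at 0 m, arm 4.03 m → moment R × 4.03 clockwise.
Setting net torque to zero: R × 4.03 = 1266 → R = 314 N.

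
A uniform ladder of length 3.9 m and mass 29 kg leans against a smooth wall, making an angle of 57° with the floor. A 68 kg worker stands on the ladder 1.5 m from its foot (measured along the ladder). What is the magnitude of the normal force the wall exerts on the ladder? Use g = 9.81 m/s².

N_wall ≈ 259 N

About the foot of the ladder:
Ladder weight 29×9.81 = 284.5 N acts at 1.95 m along the ladder; its horizontal arm is 1.95·cos57° = 1.062 m → τ = 302.1 N·m clockwise.
Worker: 68×9.81 = 667.1 N at 1.5 m → arm 0.817 m → τ = 545 N·m clockwise.
Wall normal N acts horizontally at the top; its moment arm is the height L sinθ = 3.9·sin57° = 3.271 m, counterclockwise.
Setting net torque to zero: N × 3.271 = 847.1 → N = 259 N.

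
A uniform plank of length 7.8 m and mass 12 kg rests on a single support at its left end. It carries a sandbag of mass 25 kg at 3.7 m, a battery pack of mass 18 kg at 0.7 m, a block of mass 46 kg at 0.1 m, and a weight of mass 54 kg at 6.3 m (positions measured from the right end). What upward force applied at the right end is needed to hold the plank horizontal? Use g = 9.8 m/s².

F ≈ 895 N

Sum moments about the left end (the unknown pivot reaction has zero arm there).
Beam weight: 12 × 9.8 = 117.6 N down at 3.9 m → arm 3.9 m, τ = 117.6 × 3.9 = 458.6 N·m clockwise.
Sandbag: 25 × 9.8 = 245 N down at 3.7 m → arm 4.1 m, τ = 245 × 4.1 = 1004 N·m clockwise.
Battery pack: 18 × 9.8 = 176.4 N down at 0.7 m → arm 7.1 m, τ = 176.4 × 7.1 = 1252 N·m clockwise.
Block: 46 × 9.8 = 450.8 N down at 0.1 m → arm 7.7 m, τ = 450.8 × 7.7 = 3471 N·m clockwise.
Weight: 54 × 9.8 = 529.2 N down at 6.3 m → arm 1.5 m, τ = 529.2 × 1.5 = 793.8 N·m clockwise.
Net moment of the loads = 6979 N·m clockwise.
The upward force F acts at the right end, arm 7.8 m, giving F × 7.8 counterclockwise.
Balancing moments: F × 7.8 = 6979, giving F = 6979 / 7.8 = 895 N.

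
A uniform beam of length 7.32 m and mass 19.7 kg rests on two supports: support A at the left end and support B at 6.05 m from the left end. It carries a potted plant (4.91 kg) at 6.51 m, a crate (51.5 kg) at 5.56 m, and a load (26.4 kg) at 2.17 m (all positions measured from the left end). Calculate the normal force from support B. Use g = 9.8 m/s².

About support A:
Beam weight: 19.7 × 9.8 = 193.1 N down at 3.66 m → arm 3.66 m, τ = 193.1 × 3.66 = 706.7 N·m clockwise.
Potted plant: 4.91 × 9.8 = 48.12 N down at 6.51 m → arm 6.51 m, τ = 48.12 × 6.51 = 313.3 N·m clockwise.
Crate: 51.5 × 9.8 = 504.7 N down at 5.56 m → arm 5.56 m, τ = 504.7 × 5.56 = 2806 N·m clockwise.
Load: 26.4 × 9.8 = 258.7 N down at 2.17 m → arm 2.17 m, τ = 258.7 × 2.17 = 561.4 N·m clockwise.
Net load moment about support A = 4387 N·m clockwise.
Reaction R at support B is upward at 6.05 m, arm 6.05 m → moment R × 6.05 counterclockwise.
Balancing moments: R × 6.05 = 4387, giving R = 725 N.

R_B ≈ 725 N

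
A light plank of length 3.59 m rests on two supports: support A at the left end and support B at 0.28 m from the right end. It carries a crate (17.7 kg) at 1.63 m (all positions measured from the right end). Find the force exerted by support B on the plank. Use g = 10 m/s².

Sum moments about support A (its reaction then has zero moment arm).
Crate: 17.7 × 10 = 177 N down at 1.63 m → arm 1.96 m, τ = 177 × 1.96 = 346.9 N·m clockwise.
Net load moment about support A = 346.9 N·m clockwise.
Reaction R at support B is upward at 0.28 m, arm 3.31 m → moment R × 3.31 counterclockwise.
Balancing moments: R × 3.31 = 346.9, giving R = 105 N.

R_B ≈ 105 N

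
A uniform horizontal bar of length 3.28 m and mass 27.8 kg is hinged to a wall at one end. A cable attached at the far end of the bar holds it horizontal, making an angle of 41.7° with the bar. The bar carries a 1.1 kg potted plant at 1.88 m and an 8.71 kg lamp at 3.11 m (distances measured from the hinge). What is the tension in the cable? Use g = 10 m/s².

T ≈ 343 N

About the hinge:
Beam weight: 27.8 × 10 = 278 N down at 1.64 m → arm 1.64 m, τ = 278 × 1.64 = 455.9 N·m clockwise.
Potted plant: 1.1 × 10 = 11 N down at 1.88 m → arm 1.88 m, τ = 11 × 1.88 = 20.68 N·m clockwise.
Lamp: 8.71 × 10 = 87.1 N down at 3.11 m → arm 3.11 m, τ = 87.1 × 3.11 = 270.9 N·m clockwise.
Total clockwise load moment = 747.5 N·m.
The cable tension T acts at 3.28 m; only its component perpendicular to the bar, T sinθ, produces torque. sin 41.7° = 0.6652.
For rotational equilibrium, T × 3.28 × 0.6652 = 747.5, so T = 747.5 / 2.182 = 343 N.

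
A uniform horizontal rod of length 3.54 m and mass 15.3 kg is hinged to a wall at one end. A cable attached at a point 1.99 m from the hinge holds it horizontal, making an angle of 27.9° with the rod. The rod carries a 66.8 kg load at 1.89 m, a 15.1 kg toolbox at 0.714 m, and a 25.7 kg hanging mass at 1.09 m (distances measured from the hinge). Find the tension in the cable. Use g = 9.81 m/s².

T ≈ 2020 N

About the hinge:
Beam weight: 15.3 × 9.81 = 150.1 N down at 1.77 m → arm 1.77 m, τ = 150.1 × 1.77 = 265.7 N·m clockwise.
Load: 66.8 × 9.81 = 655.3 N down at 1.89 m → arm 1.89 m, τ = 655.3 × 1.89 = 1239 N·m clockwise.
Toolbox: 15.1 × 9.81 = 148.1 N down at 0.714 m → arm 0.714 m, τ = 148.1 × 0.714 = 105.7 N·m clockwise.
Hanging mass: 25.7 × 9.81 = 252.1 N down at 1.09 m → arm 1.09 m, τ = 252.1 × 1.09 = 274.8 N·m clockwise.
Total clockwise load moment = 1885 N·m.
The cable tension T acts at 1.99 m; only its component perpendicular to the rod, T sinθ, produces torque. sin 27.9° = 0.4679.
For rotational equilibrium, T × 1.99 × 0.4679 = 1885, so T = 1885 / 0.9311 = 2020 N.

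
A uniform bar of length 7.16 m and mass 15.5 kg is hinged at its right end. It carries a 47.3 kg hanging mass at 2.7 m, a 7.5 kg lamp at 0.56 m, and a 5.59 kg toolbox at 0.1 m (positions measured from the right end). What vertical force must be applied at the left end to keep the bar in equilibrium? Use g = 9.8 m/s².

Take moments about the right end.
Beam weight: 15.5 × 9.8 = 151.9 N down at 3.58 m → arm 3.58 m, τ = 151.9 × 3.58 = 543.8 N·m counterclockwise.
Hanging mass: 47.3 × 9.8 = 463.5 N down at 2.7 m → arm 2.7 m, τ = 463.5 × 2.7 = 1251 N·m counterclockwise.
Lamp: 7.5 × 9.8 = 73.5 N down at 0.56 m → arm 0.56 m, τ = 73.5 × 0.56 = 41.16 N·m counterclockwise.
Toolbox: 5.59 × 9.8 = 54.78 N down at 0.1 m → arm 0.1 m, τ = 54.78 × 0.1 = 5.478 N·m counterclockwise.
Net moment of the loads = 1841 N·m counterclockwise.
The upward force F acts at the left end, arm 7.16 m, giving F × 7.16 clockwise.
Setting net torque to zero: F × 7.16 = 1841 → F = 1841 / 7.16 = 257 N.

F ≈ 257 N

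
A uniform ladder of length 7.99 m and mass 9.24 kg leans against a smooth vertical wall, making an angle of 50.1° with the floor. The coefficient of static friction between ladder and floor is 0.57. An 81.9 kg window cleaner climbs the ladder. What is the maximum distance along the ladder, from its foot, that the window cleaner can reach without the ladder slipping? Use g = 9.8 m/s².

d ≈ 5.61 m

Take moments about the foot of the ladder.
Ladder weight 9.24×9.8 = 90.55 N acts at 3.995 m along the ladder; its horizontal arm is 3.995·cos50.1° = 2.563 m → τ = 232.1 N·m clockwise.
Window cleaner weight 81.9×9.8 = 802.6 N at distance d → arm d·cos50.1° → τ = 802.6·d·0.6414 clockwise.
Wall normal N at the top has arm L sinθ = 6.13 m counterclockwise, so Στ = 0 gives N·6.13 = 232.1 + 514.8·d.
ΣFy = 0 ⇒ N_floor = 893.1 N, so the maximum friction is μ_s·N_floor = 0.57×893.1 = 509.1 N. ΣFx = 0 ⇒ N_wall = f, so at the slipping point N = 509.1 N.
Substituting: 509.1×6.13 = 232.1 + 514.8·d ⇒ d = (3121 − 232.1) / 514.8 = 5.61 m.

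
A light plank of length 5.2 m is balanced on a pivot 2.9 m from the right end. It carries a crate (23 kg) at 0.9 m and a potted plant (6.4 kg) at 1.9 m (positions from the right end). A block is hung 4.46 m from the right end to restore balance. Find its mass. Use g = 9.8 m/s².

Sum moments about the pivot (at 2.9 m from the right end) (the support reaction has zero arm there).
Crate: 23 × 9.8 = 225.4 N down at 0.9 m → arm 2 m, τ = 225.4 × 2 = 450.8 N·m clockwise.
Potted plant: 6.4 × 9.8 = 62.72 N down at 1.9 m → arm 1 m, τ = 62.72 × 1 = 62.72 N·m clockwise.
Net moment of known loads = 513.5 N·m clockwise.
An unknown mass m at 4.46 m has arm 1.56 m; its moment is m·g·1.56 counterclockwise.
Στ = 0 ⇒ m × 9.8 × 1.56 = 513.5 ⇒ m = 513.5 / (9.8 × 1.56) = 33.6 kg.

m ≈ 33.6 kg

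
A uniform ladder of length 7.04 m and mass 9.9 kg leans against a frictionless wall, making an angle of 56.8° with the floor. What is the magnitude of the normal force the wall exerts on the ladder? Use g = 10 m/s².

Sum moments about the foot of the ladder (the floor normal and friction both act there and drop out).
Ladder weight 9.9×10 = 99 N acts at 3.52 m along the ladder; its horizontal arm is 3.52·cos56.8° = 1.927 m → τ = 190.8 N·m clockwise.
Wall normal N acts horizontally at the top; its moment arm is the height L sinθ = 7.04·sin56.8° = 5.891 m, counterclockwise.
For rotational equilibrium, N × 5.891 = 190.8, so N = 32.4 N.

N_wall ≈ 32.4 N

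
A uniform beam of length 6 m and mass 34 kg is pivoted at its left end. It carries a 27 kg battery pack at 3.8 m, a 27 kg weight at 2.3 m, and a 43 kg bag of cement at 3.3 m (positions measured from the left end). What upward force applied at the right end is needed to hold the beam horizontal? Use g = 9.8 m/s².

About the left end:
Beam weight: 34 × 9.8 = 333.2 N down at 3 m → arm 3 m, τ = 333.2 × 3 = 999.6 N·m clockwise.
Battery pack: 27 × 9.8 = 264.6 N down at 3.8 m → arm 3.8 m, τ = 264.6 × 3.8 = 1005 N·m clockwise.
Weight: 27 × 9.8 = 264.6 N down at 2.3 m → arm 2.3 m, τ = 264.6 × 2.3 = 608.6 N·m clockwise.
Bag of cement: 43 × 9.8 = 421.4 N down at 3.3 m → arm 3.3 m, τ = 421.4 × 3.3 = 1391 N·m clockwise.
Net moment of the loads = 4004 N·m clockwise.
The upward force F acts at the right end, arm 6 m, giving F × 6 counterclockwise.
Balancing moments: F × 6 = 4004, giving F = 4004 / 6 = 667 N.

F ≈ 667 N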